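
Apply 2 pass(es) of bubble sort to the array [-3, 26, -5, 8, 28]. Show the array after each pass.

After pass 1: [-3, -5, 8, 26, 28] (2 swaps)
After pass 2: [-5, -3, 8, 26, 28] (1 swaps)
Total swaps: 3


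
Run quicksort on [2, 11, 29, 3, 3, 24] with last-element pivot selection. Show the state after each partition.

Partition 1: pivot=24 at index 4 -> [2, 11, 3, 3, 24, 29]
Partition 2: pivot=3 at index 2 -> [2, 3, 3, 11, 24, 29]
Partition 3: pivot=3 at index 1 -> [2, 3, 3, 11, 24, 29]


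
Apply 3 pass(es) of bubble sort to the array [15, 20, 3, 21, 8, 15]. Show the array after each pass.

After pass 1: [15, 3, 20, 8, 15, 21] (3 swaps)
After pass 2: [3, 15, 8, 15, 20, 21] (3 swaps)
After pass 3: [3, 8, 15, 15, 20, 21] (1 swaps)
Total swaps: 7


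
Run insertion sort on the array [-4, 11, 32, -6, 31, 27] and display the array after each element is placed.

First element -4 is already 'sorted'
Insert 11: shifted 0 elements -> [-4, 11, 32, -6, 31, 27]
Insert 32: shifted 0 elements -> [-4, 11, 32, -6, 31, 27]
Insert -6: shifted 3 elements -> [-6, -4, 11, 32, 31, 27]
Insert 31: shifted 1 elements -> [-6, -4, 11, 31, 32, 27]
Insert 27: shifted 2 elements -> [-6, -4, 11, 27, 31, 32]


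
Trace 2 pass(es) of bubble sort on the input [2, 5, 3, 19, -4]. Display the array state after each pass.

After pass 1: [2, 3, 5, -4, 19] (2 swaps)
After pass 2: [2, 3, -4, 5, 19] (1 swaps)
Total swaps: 3


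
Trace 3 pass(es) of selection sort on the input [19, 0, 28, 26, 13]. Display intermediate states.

Pass 1: Select minimum 0 at index 1, swap -> [0, 19, 28, 26, 13]
Pass 2: Select minimum 13 at index 4, swap -> [0, 13, 28, 26, 19]
Pass 3: Select minimum 19 at index 4, swap -> [0, 13, 19, 26, 28]


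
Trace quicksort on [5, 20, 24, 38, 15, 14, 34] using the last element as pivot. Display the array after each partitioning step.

Partition 1: pivot=34 at index 5 -> [5, 20, 24, 15, 14, 34, 38]
Partition 2: pivot=14 at index 1 -> [5, 14, 24, 15, 20, 34, 38]
Partition 3: pivot=20 at index 3 -> [5, 14, 15, 20, 24, 34, 38]


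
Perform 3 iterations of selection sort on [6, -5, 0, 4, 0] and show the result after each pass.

Pass 1: Select minimum -5 at index 1, swap -> [-5, 6, 0, 4, 0]
Pass 2: Select minimum 0 at index 2, swap -> [-5, 0, 6, 4, 0]
Pass 3: Select minimum 0 at index 4, swap -> [-5, 0, 0, 4, 6]


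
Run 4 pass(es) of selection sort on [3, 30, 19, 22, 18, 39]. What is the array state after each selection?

Pass 1: Select minimum 3 at index 0, swap -> [3, 30, 19, 22, 18, 39]
Pass 2: Select minimum 18 at index 4, swap -> [3, 18, 19, 22, 30, 39]
Pass 3: Select minimum 19 at index 2, swap -> [3, 18, 19, 22, 30, 39]
Pass 4: Select minimum 22 at index 3, swap -> [3, 18, 19, 22, 30, 39]


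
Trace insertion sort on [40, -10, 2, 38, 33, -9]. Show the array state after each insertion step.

First element 40 is already 'sorted'
Insert -10: shifted 1 elements -> [-10, 40, 2, 38, 33, -9]
Insert 2: shifted 1 elements -> [-10, 2, 40, 38, 33, -9]
Insert 38: shifted 1 elements -> [-10, 2, 38, 40, 33, -9]
Insert 33: shifted 2 elements -> [-10, 2, 33, 38, 40, -9]
Insert -9: shifted 4 elements -> [-10, -9, 2, 33, 38, 40]


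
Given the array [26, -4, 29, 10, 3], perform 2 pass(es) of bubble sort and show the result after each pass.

After pass 1: [-4, 26, 10, 3, 29] (3 swaps)
After pass 2: [-4, 10, 3, 26, 29] (2 swaps)
Total swaps: 5


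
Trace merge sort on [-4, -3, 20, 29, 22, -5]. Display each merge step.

Divide and conquer:
  Merge [-3] + [20] -> [-3, 20]
  Merge [-4] + [-3, 20] -> [-4, -3, 20]
  Merge [22] + [-5] -> [-5, 22]
  Merge [29] + [-5, 22] -> [-5, 22, 29]
  Merge [-4, -3, 20] + [-5, 22, 29] -> [-5, -4, -3, 20, 22, 29]


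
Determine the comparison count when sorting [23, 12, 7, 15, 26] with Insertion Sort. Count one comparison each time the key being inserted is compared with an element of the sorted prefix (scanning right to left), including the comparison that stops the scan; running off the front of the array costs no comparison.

Insert 12: 23 > 12 (shift), reached front = 1 comparison(s) -> [12, 23, 7, 15, 26]
Insert 7: 23 > 7 (shift), 12 > 7 (shift), reached front = 2 comparison(s) -> [7, 12, 23, 15, 26]
Insert 15: 23 > 15 (shift), 12 <= 15 (stop) = 2 comparison(s) -> [7, 12, 15, 23, 26]
Insert 26: 23 <= 26 (stop) = 1 comparison(s) -> [7, 12, 15, 23, 26]
Total comparisons: 1 + 2 + 2 + 1 = 6


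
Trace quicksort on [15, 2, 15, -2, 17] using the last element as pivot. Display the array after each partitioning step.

Partition 1: pivot=17 at index 4 -> [15, 2, 15, -2, 17]
Partition 2: pivot=-2 at index 0 -> [-2, 2, 15, 15, 17]
Partition 3: pivot=15 at index 3 -> [-2, 2, 15, 15, 17]
Partition 4: pivot=15 at index 2 -> [-2, 2, 15, 15, 17]


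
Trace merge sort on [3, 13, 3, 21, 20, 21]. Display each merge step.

Divide and conquer:
  Merge [13] + [3] -> [3, 13]
  Merge [3] + [3, 13] -> [3, 3, 13]
  Merge [20] + [21] -> [20, 21]
  Merge [21] + [20, 21] -> [20, 21, 21]
  Merge [3, 3, 13] + [20, 21, 21] -> [3, 3, 13, 20, 21, 21]


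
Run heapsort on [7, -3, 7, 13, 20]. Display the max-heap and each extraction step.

Build heap: [20, 13, 7, 7, -3]
Extract 20: [13, 7, 7, -3, 20]
Extract 13: [7, -3, 7, 13, 20]
Extract 7: [7, -3, 7, 13, 20]
Extract 7: [-3, 7, 7, 13, 20]


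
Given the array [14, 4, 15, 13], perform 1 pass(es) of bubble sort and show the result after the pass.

After pass 1: [4, 14, 13, 15] (2 swaps)
Total swaps: 2


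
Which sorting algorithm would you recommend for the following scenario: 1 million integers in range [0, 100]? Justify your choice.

Best choice: Counting sort
Reason: O(n + k) where k=100 is small; linear time beats O(n log n)


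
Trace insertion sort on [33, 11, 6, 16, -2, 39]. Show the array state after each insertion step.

First element 33 is already 'sorted'
Insert 11: shifted 1 elements -> [11, 33, 6, 16, -2, 39]
Insert 6: shifted 2 elements -> [6, 11, 33, 16, -2, 39]
Insert 16: shifted 1 elements -> [6, 11, 16, 33, -2, 39]
Insert -2: shifted 4 elements -> [-2, 6, 11, 16, 33, 39]
Insert 39: shifted 0 elements -> [-2, 6, 11, 16, 33, 39]


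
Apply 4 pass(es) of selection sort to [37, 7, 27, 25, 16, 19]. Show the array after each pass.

Pass 1: Select minimum 7 at index 1, swap -> [7, 37, 27, 25, 16, 19]
Pass 2: Select minimum 16 at index 4, swap -> [7, 16, 27, 25, 37, 19]
Pass 3: Select minimum 19 at index 5, swap -> [7, 16, 19, 25, 37, 27]
Pass 4: Select minimum 25 at index 3, swap -> [7, 16, 19, 25, 37, 27]


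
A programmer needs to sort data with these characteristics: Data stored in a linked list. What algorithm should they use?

Best choice: Merge sort
Reason: Merge sort doesn't require random access; can be done in O(1) extra space for linked lists


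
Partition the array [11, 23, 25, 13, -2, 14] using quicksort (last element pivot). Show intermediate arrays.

Partition 1: pivot=14 at index 3 -> [11, 13, -2, 14, 25, 23]
Partition 2: pivot=-2 at index 0 -> [-2, 13, 11, 14, 25, 23]
Partition 3: pivot=11 at index 1 -> [-2, 11, 13, 14, 25, 23]
Partition 4: pivot=23 at index 4 -> [-2, 11, 13, 14, 23, 25]


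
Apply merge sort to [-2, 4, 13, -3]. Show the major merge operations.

Divide and conquer:
  Merge [-2] + [4] -> [-2, 4]
  Merge [13] + [-3] -> [-3, 13]
  Merge [-2, 4] + [-3, 13] -> [-3, -2, 4, 13]


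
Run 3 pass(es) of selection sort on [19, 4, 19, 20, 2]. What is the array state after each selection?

Pass 1: Select minimum 2 at index 4, swap -> [2, 4, 19, 20, 19]
Pass 2: Select minimum 4 at index 1, swap -> [2, 4, 19, 20, 19]
Pass 3: Select minimum 19 at index 2, swap -> [2, 4, 19, 20, 19]


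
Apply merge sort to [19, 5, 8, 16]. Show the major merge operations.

Divide and conquer:
  Merge [19] + [5] -> [5, 19]
  Merge [8] + [16] -> [8, 16]
  Merge [5, 19] + [8, 16] -> [5, 8, 16, 19]


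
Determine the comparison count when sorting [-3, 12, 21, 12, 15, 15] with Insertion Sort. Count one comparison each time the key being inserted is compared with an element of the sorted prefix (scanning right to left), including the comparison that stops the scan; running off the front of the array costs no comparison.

Insert 12: -3 <= 12 (stop) = 1 comparison(s) -> [-3, 12, 21, 12, 15, 15]
Insert 21: 12 <= 21 (stop) = 1 comparison(s) -> [-3, 12, 21, 12, 15, 15]
Insert 12: 21 > 12 (shift), 12 <= 12 (stop) = 2 comparison(s) -> [-3, 12, 12, 21, 15, 15]
Insert 15: 21 > 15 (shift), 12 <= 15 (stop) = 2 comparison(s) -> [-3, 12, 12, 15, 21, 15]
Insert 15: 21 > 15 (shift), 15 <= 15 (stop) = 2 comparison(s) -> [-3, 12, 12, 15, 15, 21]
Total comparisons: 1 + 1 + 2 + 2 + 2 = 8


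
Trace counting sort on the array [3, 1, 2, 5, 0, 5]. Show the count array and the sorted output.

Count array: [1, 1, 1, 1, 0, 2]
(count[i] = number of elements equal to i)
Cumulative count: [1, 2, 3, 4, 4, 6]
Sorted: [0, 1, 2, 3, 5, 5]


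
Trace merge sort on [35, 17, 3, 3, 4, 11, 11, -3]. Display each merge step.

Divide and conquer:
  Merge [35] + [17] -> [17, 35]
  Merge [3] + [3] -> [3, 3]
  Merge [17, 35] + [3, 3] -> [3, 3, 17, 35]
  Merge [4] + [11] -> [4, 11]
  Merge [11] + [-3] -> [-3, 11]
  Merge [4, 11] + [-3, 11] -> [-3, 4, 11, 11]
  Merge [3, 3, 17, 35] + [-3, 4, 11, 11] -> [-3, 3, 3, 4, 11, 11, 17, 35]


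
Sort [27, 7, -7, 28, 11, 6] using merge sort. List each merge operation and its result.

Divide and conquer:
  Merge [7] + [-7] -> [-7, 7]
  Merge [27] + [-7, 7] -> [-7, 7, 27]
  Merge [11] + [6] -> [6, 11]
  Merge [28] + [6, 11] -> [6, 11, 28]
  Merge [-7, 7, 27] + [6, 11, 28] -> [-7, 6, 7, 11, 27, 28]


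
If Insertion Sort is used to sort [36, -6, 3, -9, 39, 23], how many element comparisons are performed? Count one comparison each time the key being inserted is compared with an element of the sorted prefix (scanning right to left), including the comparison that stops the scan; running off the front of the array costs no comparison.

Insert -6: 36 > -6 (shift), reached front = 1 comparison(s) -> [-6, 36, 3, -9, 39, 23]
Insert 3: 36 > 3 (shift), -6 <= 3 (stop) = 2 comparison(s) -> [-6, 3, 36, -9, 39, 23]
Insert -9: 36 > -9 (shift), 3 > -9 (shift), -6 > -9 (shift), reached front = 3 comparison(s) -> [-9, -6, 3, 36, 39, 23]
Insert 39: 36 <= 39 (stop) = 1 comparison(s) -> [-9, -6, 3, 36, 39, 23]
Insert 23: 39 > 23 (shift), 36 > 23 (shift), 3 <= 23 (stop) = 3 comparison(s) -> [-9, -6, 3, 23, 36, 39]
Total comparisons: 1 + 2 + 3 + 1 + 3 = 10


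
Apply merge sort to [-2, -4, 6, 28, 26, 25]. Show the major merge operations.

Divide and conquer:
  Merge [-4] + [6] -> [-4, 6]
  Merge [-2] + [-4, 6] -> [-4, -2, 6]
  Merge [26] + [25] -> [25, 26]
  Merge [28] + [25, 26] -> [25, 26, 28]
  Merge [-4, -2, 6] + [25, 26, 28] -> [-4, -2, 6, 25, 26, 28]


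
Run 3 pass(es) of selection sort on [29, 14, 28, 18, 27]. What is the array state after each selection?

Pass 1: Select minimum 14 at index 1, swap -> [14, 29, 28, 18, 27]
Pass 2: Select minimum 18 at index 3, swap -> [14, 18, 28, 29, 27]
Pass 3: Select minimum 27 at index 4, swap -> [14, 18, 27, 29, 28]


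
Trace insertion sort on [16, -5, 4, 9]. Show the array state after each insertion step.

First element 16 is already 'sorted'
Insert -5: shifted 1 elements -> [-5, 16, 4, 9]
Insert 4: shifted 1 elements -> [-5, 4, 16, 9]
Insert 9: shifted 1 elements -> [-5, 4, 9, 16]


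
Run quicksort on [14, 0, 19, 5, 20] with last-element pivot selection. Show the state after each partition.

Partition 1: pivot=20 at index 4 -> [14, 0, 19, 5, 20]
Partition 2: pivot=5 at index 1 -> [0, 5, 19, 14, 20]
Partition 3: pivot=14 at index 2 -> [0, 5, 14, 19, 20]


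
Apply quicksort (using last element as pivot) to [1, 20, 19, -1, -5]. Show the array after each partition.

Partition 1: pivot=-5 at index 0 -> [-5, 20, 19, -1, 1]
Partition 2: pivot=1 at index 2 -> [-5, -1, 1, 20, 19]
Partition 3: pivot=19 at index 3 -> [-5, -1, 1, 19, 20]


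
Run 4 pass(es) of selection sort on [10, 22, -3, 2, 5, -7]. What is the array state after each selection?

Pass 1: Select minimum -7 at index 5, swap -> [-7, 22, -3, 2, 5, 10]
Pass 2: Select minimum -3 at index 2, swap -> [-7, -3, 22, 2, 5, 10]
Pass 3: Select minimum 2 at index 3, swap -> [-7, -3, 2, 22, 5, 10]
Pass 4: Select minimum 5 at index 4, swap -> [-7, -3, 2, 5, 22, 10]


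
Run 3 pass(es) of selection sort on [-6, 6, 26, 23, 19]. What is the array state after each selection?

Pass 1: Select minimum -6 at index 0, swap -> [-6, 6, 26, 23, 19]
Pass 2: Select minimum 6 at index 1, swap -> [-6, 6, 26, 23, 19]
Pass 3: Select minimum 19 at index 4, swap -> [-6, 6, 19, 23, 26]


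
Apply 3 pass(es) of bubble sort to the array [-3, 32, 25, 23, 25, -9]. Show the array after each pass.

After pass 1: [-3, 25, 23, 25, -9, 32] (4 swaps)
After pass 2: [-3, 23, 25, -9, 25, 32] (2 swaps)
After pass 3: [-3, 23, -9, 25, 25, 32] (1 swaps)
Total swaps: 7


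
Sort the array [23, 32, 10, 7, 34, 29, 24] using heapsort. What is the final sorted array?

Build heap: [34, 32, 29, 7, 23, 10, 24]
Extract 34: [32, 24, 29, 7, 23, 10, 34]
Extract 32: [29, 24, 10, 7, 23, 32, 34]
Extract 29: [24, 23, 10, 7, 29, 32, 34]
Extract 24: [23, 7, 10, 24, 29, 32, 34]
Extract 23: [10, 7, 23, 24, 29, 32, 34]
Extract 10: [7, 10, 23, 24, 29, 32, 34]


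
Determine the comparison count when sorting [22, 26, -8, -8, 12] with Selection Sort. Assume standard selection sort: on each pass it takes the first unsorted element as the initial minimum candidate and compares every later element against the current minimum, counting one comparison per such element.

Pass 1: scan indices 1..4 for the minimum = 4 comparison(s); min is -8, place at index 0 -> [-8, 26, 22, -8, 12]
Pass 2: scan indices 2..4 for the minimum = 3 comparison(s); min is -8, place at index 1 -> [-8, -8, 22, 26, 12]
Pass 3: scan indices 3..4 for the minimum = 2 comparison(s); min is 12, place at index 2 -> [-8, -8, 12, 26, 22]
Pass 4: scan indices 4..4 for the minimum = 1 comparison(s); min is 22, place at index 3 -> [-8, -8, 12, 22, 26]
Selection sort always scans the whole unsorted suffix, so the count is (n-1) + (n-2) + ... + 1 = n(n-1)/2 = 5*4/2 = 10 regardless of the input order.
Total comparisons: 4 + 3 + 2 + 1 = 10


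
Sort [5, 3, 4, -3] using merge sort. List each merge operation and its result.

Divide and conquer:
  Merge [5] + [3] -> [3, 5]
  Merge [4] + [-3] -> [-3, 4]
  Merge [3, 5] + [-3, 4] -> [-3, 3, 4, 5]


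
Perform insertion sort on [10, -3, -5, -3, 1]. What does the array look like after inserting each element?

First element 10 is already 'sorted'
Insert -3: shifted 1 elements -> [-3, 10, -5, -3, 1]
Insert -5: shifted 2 elements -> [-5, -3, 10, -3, 1]
Insert -3: shifted 1 elements -> [-5, -3, -3, 10, 1]
Insert 1: shifted 1 elements -> [-5, -3, -3, 1, 10]


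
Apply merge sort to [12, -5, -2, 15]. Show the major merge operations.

Divide and conquer:
  Merge [12] + [-5] -> [-5, 12]
  Merge [-2] + [15] -> [-2, 15]
  Merge [-5, 12] + [-2, 15] -> [-5, -2, 12, 15]


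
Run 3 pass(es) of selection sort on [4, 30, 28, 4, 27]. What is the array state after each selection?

Pass 1: Select minimum 4 at index 0, swap -> [4, 30, 28, 4, 27]
Pass 2: Select minimum 4 at index 3, swap -> [4, 4, 28, 30, 27]
Pass 3: Select minimum 27 at index 4, swap -> [4, 4, 27, 30, 28]


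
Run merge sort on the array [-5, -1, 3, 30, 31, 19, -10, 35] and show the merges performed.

Divide and conquer:
  Merge [-5] + [-1] -> [-5, -1]
  Merge [3] + [30] -> [3, 30]
  Merge [-5, -1] + [3, 30] -> [-5, -1, 3, 30]
  Merge [31] + [19] -> [19, 31]
  Merge [-10] + [35] -> [-10, 35]
  Merge [19, 31] + [-10, 35] -> [-10, 19, 31, 35]
  Merge [-5, -1, 3, 30] + [-10, 19, 31, 35] -> [-10, -5, -1, 3, 19, 30, 31, 35]


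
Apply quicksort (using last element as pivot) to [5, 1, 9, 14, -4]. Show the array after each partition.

Partition 1: pivot=-4 at index 0 -> [-4, 1, 9, 14, 5]
Partition 2: pivot=5 at index 2 -> [-4, 1, 5, 14, 9]
Partition 3: pivot=9 at index 3 -> [-4, 1, 5, 9, 14]


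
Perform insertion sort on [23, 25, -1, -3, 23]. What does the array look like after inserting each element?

First element 23 is already 'sorted'
Insert 25: shifted 0 elements -> [23, 25, -1, -3, 23]
Insert -1: shifted 2 elements -> [-1, 23, 25, -3, 23]
Insert -3: shifted 3 elements -> [-3, -1, 23, 25, 23]
Insert 23: shifted 1 elements -> [-3, -1, 23, 23, 25]


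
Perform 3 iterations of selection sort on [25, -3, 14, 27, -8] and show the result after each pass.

Pass 1: Select minimum -8 at index 4, swap -> [-8, -3, 14, 27, 25]
Pass 2: Select minimum -3 at index 1, swap -> [-8, -3, 14, 27, 25]
Pass 3: Select minimum 14 at index 2, swap -> [-8, -3, 14, 27, 25]


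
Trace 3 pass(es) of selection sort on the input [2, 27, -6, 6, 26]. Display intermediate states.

Pass 1: Select minimum -6 at index 2, swap -> [-6, 27, 2, 6, 26]
Pass 2: Select minimum 2 at index 2, swap -> [-6, 2, 27, 6, 26]
Pass 3: Select minimum 6 at index 3, swap -> [-6, 2, 6, 27, 26]


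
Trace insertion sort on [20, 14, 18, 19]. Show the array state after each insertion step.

First element 20 is already 'sorted'
Insert 14: shifted 1 elements -> [14, 20, 18, 19]
Insert 18: shifted 1 elements -> [14, 18, 20, 19]
Insert 19: shifted 1 elements -> [14, 18, 19, 20]


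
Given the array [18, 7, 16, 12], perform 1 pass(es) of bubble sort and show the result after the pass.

After pass 1: [7, 16, 12, 18] (3 swaps)
Total swaps: 3


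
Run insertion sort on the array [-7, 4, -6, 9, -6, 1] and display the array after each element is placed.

First element -7 is already 'sorted'
Insert 4: shifted 0 elements -> [-7, 4, -6, 9, -6, 1]
Insert -6: shifted 1 elements -> [-7, -6, 4, 9, -6, 1]
Insert 9: shifted 0 elements -> [-7, -6, 4, 9, -6, 1]
Insert -6: shifted 2 elements -> [-7, -6, -6, 4, 9, 1]
Insert 1: shifted 2 elements -> [-7, -6, -6, 1, 4, 9]


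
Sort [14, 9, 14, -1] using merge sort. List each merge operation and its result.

Divide and conquer:
  Merge [14] + [9] -> [9, 14]
  Merge [14] + [-1] -> [-1, 14]
  Merge [9, 14] + [-1, 14] -> [-1, 9, 14, 14]


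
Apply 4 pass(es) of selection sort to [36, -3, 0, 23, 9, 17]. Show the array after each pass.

Pass 1: Select minimum -3 at index 1, swap -> [-3, 36, 0, 23, 9, 17]
Pass 2: Select minimum 0 at index 2, swap -> [-3, 0, 36, 23, 9, 17]
Pass 3: Select minimum 9 at index 4, swap -> [-3, 0, 9, 23, 36, 17]
Pass 4: Select minimum 17 at index 5, swap -> [-3, 0, 9, 17, 36, 23]


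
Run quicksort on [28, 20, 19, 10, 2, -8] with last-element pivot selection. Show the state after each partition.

Partition 1: pivot=-8 at index 0 -> [-8, 20, 19, 10, 2, 28]
Partition 2: pivot=28 at index 5 -> [-8, 20, 19, 10, 2, 28]
Partition 3: pivot=2 at index 1 -> [-8, 2, 19, 10, 20, 28]
Partition 4: pivot=20 at index 4 -> [-8, 2, 19, 10, 20, 28]
Partition 5: pivot=10 at index 2 -> [-8, 2, 10, 19, 20, 28]


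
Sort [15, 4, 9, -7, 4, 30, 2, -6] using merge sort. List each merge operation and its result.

Divide and conquer:
  Merge [15] + [4] -> [4, 15]
  Merge [9] + [-7] -> [-7, 9]
  Merge [4, 15] + [-7, 9] -> [-7, 4, 9, 15]
  Merge [4] + [30] -> [4, 30]
  Merge [2] + [-6] -> [-6, 2]
  Merge [4, 30] + [-6, 2] -> [-6, 2, 4, 30]
  Merge [-7, 4, 9, 15] + [-6, 2, 4, 30] -> [-7, -6, 2, 4, 4, 9, 15, 30]


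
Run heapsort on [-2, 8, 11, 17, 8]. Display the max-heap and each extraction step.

Build heap: [17, 8, 11, -2, 8]
Extract 17: [11, 8, 8, -2, 17]
Extract 11: [8, -2, 8, 11, 17]
Extract 8: [8, -2, 8, 11, 17]
Extract 8: [-2, 8, 8, 11, 17]


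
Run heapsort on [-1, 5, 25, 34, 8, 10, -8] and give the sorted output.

Build heap: [34, 8, 25, 5, -1, 10, -8]
Extract 34: [25, 8, 10, 5, -1, -8, 34]
Extract 25: [10, 8, -8, 5, -1, 25, 34]
Extract 10: [8, 5, -8, -1, 10, 25, 34]
Extract 8: [5, -1, -8, 8, 10, 25, 34]
Extract 5: [-1, -8, 5, 8, 10, 25, 34]
Extract -1: [-8, -1, 5, 8, 10, 25, 34]


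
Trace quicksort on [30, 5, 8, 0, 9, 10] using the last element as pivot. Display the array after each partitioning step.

Partition 1: pivot=10 at index 4 -> [5, 8, 0, 9, 10, 30]
Partition 2: pivot=9 at index 3 -> [5, 8, 0, 9, 10, 30]
Partition 3: pivot=0 at index 0 -> [0, 8, 5, 9, 10, 30]
Partition 4: pivot=5 at index 1 -> [0, 5, 8, 9, 10, 30]


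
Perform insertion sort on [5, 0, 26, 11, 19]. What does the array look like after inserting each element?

First element 5 is already 'sorted'
Insert 0: shifted 1 elements -> [0, 5, 26, 11, 19]
Insert 26: shifted 0 elements -> [0, 5, 26, 11, 19]
Insert 11: shifted 1 elements -> [0, 5, 11, 26, 19]
Insert 19: shifted 1 elements -> [0, 5, 11, 19, 26]


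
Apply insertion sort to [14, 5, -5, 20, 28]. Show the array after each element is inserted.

First element 14 is already 'sorted'
Insert 5: shifted 1 elements -> [5, 14, -5, 20, 28]
Insert -5: shifted 2 elements -> [-5, 5, 14, 20, 28]
Insert 20: shifted 0 elements -> [-5, 5, 14, 20, 28]
Insert 28: shifted 0 elements -> [-5, 5, 14, 20, 28]


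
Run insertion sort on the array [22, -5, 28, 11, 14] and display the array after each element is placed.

First element 22 is already 'sorted'
Insert -5: shifted 1 elements -> [-5, 22, 28, 11, 14]
Insert 28: shifted 0 elements -> [-5, 22, 28, 11, 14]
Insert 11: shifted 2 elements -> [-5, 11, 22, 28, 14]
Insert 14: shifted 2 elements -> [-5, 11, 14, 22, 28]


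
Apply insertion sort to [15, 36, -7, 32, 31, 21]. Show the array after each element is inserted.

First element 15 is already 'sorted'
Insert 36: shifted 0 elements -> [15, 36, -7, 32, 31, 21]
Insert -7: shifted 2 elements -> [-7, 15, 36, 32, 31, 21]
Insert 32: shifted 1 elements -> [-7, 15, 32, 36, 31, 21]
Insert 31: shifted 2 elements -> [-7, 15, 31, 32, 36, 21]
Insert 21: shifted 3 elements -> [-7, 15, 21, 31, 32, 36]


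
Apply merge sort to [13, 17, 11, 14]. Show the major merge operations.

Divide and conquer:
  Merge [13] + [17] -> [13, 17]
  Merge [11] + [14] -> [11, 14]
  Merge [13, 17] + [11, 14] -> [11, 13, 14, 17]


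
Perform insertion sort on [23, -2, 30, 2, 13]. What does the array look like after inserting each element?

First element 23 is already 'sorted'
Insert -2: shifted 1 elements -> [-2, 23, 30, 2, 13]
Insert 30: shifted 0 elements -> [-2, 23, 30, 2, 13]
Insert 2: shifted 2 elements -> [-2, 2, 23, 30, 13]
Insert 13: shifted 2 elements -> [-2, 2, 13, 23, 30]


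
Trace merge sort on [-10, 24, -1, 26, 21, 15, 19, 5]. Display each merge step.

Divide and conquer:
  Merge [-10] + [24] -> [-10, 24]
  Merge [-1] + [26] -> [-1, 26]
  Merge [-10, 24] + [-1, 26] -> [-10, -1, 24, 26]
  Merge [21] + [15] -> [15, 21]
  Merge [19] + [5] -> [5, 19]
  Merge [15, 21] + [5, 19] -> [5, 15, 19, 21]
  Merge [-10, -1, 24, 26] + [5, 15, 19, 21] -> [-10, -1, 5, 15, 19, 21, 24, 26]


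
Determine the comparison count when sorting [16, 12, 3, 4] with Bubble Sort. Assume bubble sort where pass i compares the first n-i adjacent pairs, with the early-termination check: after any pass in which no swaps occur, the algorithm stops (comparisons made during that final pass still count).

Pass 1: compare adjacent pairs (0,1)..(2,3) = 3 comparison(s), 3 swap(s) -> [12, 3, 4, 16]
Pass 2: compare adjacent pairs (0,1)..(1,2) = 2 comparison(s), 2 swap(s) -> [3, 4, 12, 16]
Pass 3: compare adjacent pairs (0,1)..(0,1) = 1 comparison(s), 0 swap(s) -> [3, 4, 12, 16]
No swaps in this pass, so bubble sort stops here.
Total comparisons: 3 + 2 + 1 = 6


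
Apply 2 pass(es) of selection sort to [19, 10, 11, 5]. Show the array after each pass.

Pass 1: Select minimum 5 at index 3, swap -> [5, 10, 11, 19]
Pass 2: Select minimum 10 at index 1, swap -> [5, 10, 11, 19]


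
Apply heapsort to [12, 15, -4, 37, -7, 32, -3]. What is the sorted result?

Build heap: [37, 15, 32, 12, -7, -4, -3]
Extract 37: [32, 15, -3, 12, -7, -4, 37]
Extract 32: [15, 12, -3, -4, -7, 32, 37]
Extract 15: [12, -4, -3, -7, 15, 32, 37]
Extract 12: [-3, -4, -7, 12, 15, 32, 37]
Extract -3: [-4, -7, -3, 12, 15, 32, 37]
Extract -4: [-7, -4, -3, 12, 15, 32, 37]


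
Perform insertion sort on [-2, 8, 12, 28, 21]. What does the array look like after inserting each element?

First element -2 is already 'sorted'
Insert 8: shifted 0 elements -> [-2, 8, 12, 28, 21]
Insert 12: shifted 0 elements -> [-2, 8, 12, 28, 21]
Insert 28: shifted 0 elements -> [-2, 8, 12, 28, 21]
Insert 21: shifted 1 elements -> [-2, 8, 12, 21, 28]


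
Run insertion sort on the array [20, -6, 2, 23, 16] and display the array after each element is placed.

First element 20 is already 'sorted'
Insert -6: shifted 1 elements -> [-6, 20, 2, 23, 16]
Insert 2: shifted 1 elements -> [-6, 2, 20, 23, 16]
Insert 23: shifted 0 elements -> [-6, 2, 20, 23, 16]
Insert 16: shifted 2 elements -> [-6, 2, 16, 20, 23]


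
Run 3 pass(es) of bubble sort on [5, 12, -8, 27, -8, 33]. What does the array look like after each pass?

After pass 1: [5, -8, 12, -8, 27, 33] (2 swaps)
After pass 2: [-8, 5, -8, 12, 27, 33] (2 swaps)
After pass 3: [-8, -8, 5, 12, 27, 33] (1 swaps)
Total swaps: 5


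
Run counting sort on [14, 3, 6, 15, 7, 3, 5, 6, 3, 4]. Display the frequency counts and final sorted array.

Count array: [0, 0, 0, 3, 1, 1, 2, 1, 0, 0, 0, 0, 0, 0, 1, 1]
(count[i] = number of elements equal to i)
Cumulative count: [0, 0, 0, 3, 4, 5, 7, 8, 8, 8, 8, 8, 8, 8, 9, 10]
Sorted: [3, 3, 3, 4, 5, 6, 6, 7, 14, 15]


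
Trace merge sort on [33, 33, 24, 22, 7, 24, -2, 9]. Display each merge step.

Divide and conquer:
  Merge [33] + [33] -> [33, 33]
  Merge [24] + [22] -> [22, 24]
  Merge [33, 33] + [22, 24] -> [22, 24, 33, 33]
  Merge [7] + [24] -> [7, 24]
  Merge [-2] + [9] -> [-2, 9]
  Merge [7, 24] + [-2, 9] -> [-2, 7, 9, 24]
  Merge [22, 24, 33, 33] + [-2, 7, 9, 24] -> [-2, 7, 9, 22, 24, 24, 33, 33]


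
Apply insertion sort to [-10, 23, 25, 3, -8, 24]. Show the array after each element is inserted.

First element -10 is already 'sorted'
Insert 23: shifted 0 elements -> [-10, 23, 25, 3, -8, 24]
Insert 25: shifted 0 elements -> [-10, 23, 25, 3, -8, 24]
Insert 3: shifted 2 elements -> [-10, 3, 23, 25, -8, 24]
Insert -8: shifted 3 elements -> [-10, -8, 3, 23, 25, 24]
Insert 24: shifted 1 elements -> [-10, -8, 3, 23, 24, 25]


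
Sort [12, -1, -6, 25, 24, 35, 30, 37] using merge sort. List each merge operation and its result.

Divide and conquer:
  Merge [12] + [-1] -> [-1, 12]
  Merge [-6] + [25] -> [-6, 25]
  Merge [-1, 12] + [-6, 25] -> [-6, -1, 12, 25]
  Merge [24] + [35] -> [24, 35]
  Merge [30] + [37] -> [30, 37]
  Merge [24, 35] + [30, 37] -> [24, 30, 35, 37]
  Merge [-6, -1, 12, 25] + [24, 30, 35, 37] -> [-6, -1, 12, 24, 25, 30, 35, 37]


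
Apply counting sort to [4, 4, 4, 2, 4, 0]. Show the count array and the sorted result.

Count array: [1, 0, 1, 0, 4]
(count[i] = number of elements equal to i)
Cumulative count: [1, 1, 2, 2, 6]
Sorted: [0, 2, 4, 4, 4, 4]


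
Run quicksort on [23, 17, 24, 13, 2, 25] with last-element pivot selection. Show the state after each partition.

Partition 1: pivot=25 at index 5 -> [23, 17, 24, 13, 2, 25]
Partition 2: pivot=2 at index 0 -> [2, 17, 24, 13, 23, 25]
Partition 3: pivot=23 at index 3 -> [2, 17, 13, 23, 24, 25]
Partition 4: pivot=13 at index 1 -> [2, 13, 17, 23, 24, 25]


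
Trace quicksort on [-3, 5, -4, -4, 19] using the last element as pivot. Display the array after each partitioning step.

Partition 1: pivot=19 at index 4 -> [-3, 5, -4, -4, 19]
Partition 2: pivot=-4 at index 1 -> [-4, -4, -3, 5, 19]
Partition 3: pivot=5 at index 3 -> [-4, -4, -3, 5, 19]


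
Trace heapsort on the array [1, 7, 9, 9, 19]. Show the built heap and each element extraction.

Build heap: [19, 9, 9, 1, 7]
Extract 19: [9, 7, 9, 1, 19]
Extract 9: [9, 7, 1, 9, 19]
Extract 9: [7, 1, 9, 9, 19]
Extract 7: [1, 7, 9, 9, 19]


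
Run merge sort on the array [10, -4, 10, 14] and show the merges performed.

Divide and conquer:
  Merge [10] + [-4] -> [-4, 10]
  Merge [10] + [14] -> [10, 14]
  Merge [-4, 10] + [10, 14] -> [-4, 10, 10, 14]


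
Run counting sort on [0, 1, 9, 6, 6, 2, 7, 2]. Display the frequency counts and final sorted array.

Count array: [1, 1, 2, 0, 0, 0, 2, 1, 0, 1]
(count[i] = number of elements equal to i)
Cumulative count: [1, 2, 4, 4, 4, 4, 6, 7, 7, 8]
Sorted: [0, 1, 2, 2, 6, 6, 7, 9]


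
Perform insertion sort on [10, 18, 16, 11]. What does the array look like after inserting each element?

First element 10 is already 'sorted'
Insert 18: shifted 0 elements -> [10, 18, 16, 11]
Insert 16: shifted 1 elements -> [10, 16, 18, 11]
Insert 11: shifted 2 elements -> [10, 11, 16, 18]


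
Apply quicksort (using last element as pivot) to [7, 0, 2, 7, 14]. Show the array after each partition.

Partition 1: pivot=14 at index 4 -> [7, 0, 2, 7, 14]
Partition 2: pivot=7 at index 3 -> [7, 0, 2, 7, 14]
Partition 3: pivot=2 at index 1 -> [0, 2, 7, 7, 14]


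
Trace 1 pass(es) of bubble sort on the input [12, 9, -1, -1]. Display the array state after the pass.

After pass 1: [9, -1, -1, 12] (3 swaps)
Total swaps: 3


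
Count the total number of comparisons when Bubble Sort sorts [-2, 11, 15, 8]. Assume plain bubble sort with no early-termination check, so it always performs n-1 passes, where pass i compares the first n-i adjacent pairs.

Pass 1: compare adjacent pairs (0,1)..(2,3) = 3 comparison(s), 1 swap(s) -> [-2, 11, 8, 15]
Pass 2: compare adjacent pairs (0,1)..(1,2) = 2 comparison(s), 1 swap(s) -> [-2, 8, 11, 15]
Pass 3: compare adjacent pairs (0,1)..(0,1) = 1 comparison(s), 0 swap(s) -> [-2, 8, 11, 15]
Total comparisons: 3 + 2 + 1 = 6


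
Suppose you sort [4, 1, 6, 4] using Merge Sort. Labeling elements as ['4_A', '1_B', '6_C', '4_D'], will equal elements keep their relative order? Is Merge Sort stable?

Trace Merge Sort on the labeled array (the key is the number; the letter only tracks identity):
  Merge [4_A] + [1_B] -> [1_B, 4_A]
  Merge [6_C] + [4_D] -> [4_D, 6_C]
  Merge [1_B, 4_A] + [4_D, 6_C] -> [1_B, 4_A, 4_D, 6_C]
Final order: [1_B, 4_A, 4_D, 6_C]
Equal keys:
  value 4: originally 4_A, 4_D; after sorting 4_A, 4_D -> order preserved
All equal keys kept their original relative order. Merge Sort is stable: when the heads of the two halves are equal the merge takes from the left half first.
Answer: Stable


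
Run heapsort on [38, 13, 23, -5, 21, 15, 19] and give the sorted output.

Build heap: [38, 21, 23, -5, 13, 15, 19]
Extract 38: [23, 21, 19, -5, 13, 15, 38]
Extract 23: [21, 15, 19, -5, 13, 23, 38]
Extract 21: [19, 15, 13, -5, 21, 23, 38]
Extract 19: [15, -5, 13, 19, 21, 23, 38]
Extract 15: [13, -5, 15, 19, 21, 23, 38]
Extract 13: [-5, 13, 15, 19, 21, 23, 38]


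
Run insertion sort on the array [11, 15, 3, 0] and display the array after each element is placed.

First element 11 is already 'sorted'
Insert 15: shifted 0 elements -> [11, 15, 3, 0]
Insert 3: shifted 2 elements -> [3, 11, 15, 0]
Insert 0: shifted 3 elements -> [0, 3, 11, 15]


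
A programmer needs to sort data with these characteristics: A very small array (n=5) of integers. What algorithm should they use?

Best choice: Insertion sort
Reason: For tiny inputs the O(n^2) overhead is negligible and insertion sort has minimal constant factors


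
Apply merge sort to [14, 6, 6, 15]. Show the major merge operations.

Divide and conquer:
  Merge [14] + [6] -> [6, 14]
  Merge [6] + [15] -> [6, 15]
  Merge [6, 14] + [6, 15] -> [6, 6, 14, 15]


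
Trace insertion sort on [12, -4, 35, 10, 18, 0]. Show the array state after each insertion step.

First element 12 is already 'sorted'
Insert -4: shifted 1 elements -> [-4, 12, 35, 10, 18, 0]
Insert 35: shifted 0 elements -> [-4, 12, 35, 10, 18, 0]
Insert 10: shifted 2 elements -> [-4, 10, 12, 35, 18, 0]
Insert 18: shifted 1 elements -> [-4, 10, 12, 18, 35, 0]
Insert 0: shifted 4 elements -> [-4, 0, 10, 12, 18, 35]


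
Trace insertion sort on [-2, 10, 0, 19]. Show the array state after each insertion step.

First element -2 is already 'sorted'
Insert 10: shifted 0 elements -> [-2, 10, 0, 19]
Insert 0: shifted 1 elements -> [-2, 0, 10, 19]
Insert 19: shifted 0 elements -> [-2, 0, 10, 19]


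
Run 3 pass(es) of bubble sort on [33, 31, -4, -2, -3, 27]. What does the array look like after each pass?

After pass 1: [31, -4, -2, -3, 27, 33] (5 swaps)
After pass 2: [-4, -2, -3, 27, 31, 33] (4 swaps)
After pass 3: [-4, -3, -2, 27, 31, 33] (1 swaps)
Total swaps: 10


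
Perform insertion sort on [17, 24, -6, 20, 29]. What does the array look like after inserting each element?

First element 17 is already 'sorted'
Insert 24: shifted 0 elements -> [17, 24, -6, 20, 29]
Insert -6: shifted 2 elements -> [-6, 17, 24, 20, 29]
Insert 20: shifted 1 elements -> [-6, 17, 20, 24, 29]
Insert 29: shifted 0 elements -> [-6, 17, 20, 24, 29]


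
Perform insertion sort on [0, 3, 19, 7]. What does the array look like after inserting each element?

First element 0 is already 'sorted'
Insert 3: shifted 0 elements -> [0, 3, 19, 7]
Insert 19: shifted 0 elements -> [0, 3, 19, 7]
Insert 7: shifted 1 elements -> [0, 3, 7, 19]


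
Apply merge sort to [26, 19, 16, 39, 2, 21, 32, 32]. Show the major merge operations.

Divide and conquer:
  Merge [26] + [19] -> [19, 26]
  Merge [16] + [39] -> [16, 39]
  Merge [19, 26] + [16, 39] -> [16, 19, 26, 39]
  Merge [2] + [21] -> [2, 21]
  Merge [32] + [32] -> [32, 32]
  Merge [2, 21] + [32, 32] -> [2, 21, 32, 32]
  Merge [16, 19, 26, 39] + [2, 21, 32, 32] -> [2, 16, 19, 21, 26, 32, 32, 39]


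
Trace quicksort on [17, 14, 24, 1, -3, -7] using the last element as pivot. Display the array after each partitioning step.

Partition 1: pivot=-7 at index 0 -> [-7, 14, 24, 1, -3, 17]
Partition 2: pivot=17 at index 4 -> [-7, 14, 1, -3, 17, 24]
Partition 3: pivot=-3 at index 1 -> [-7, -3, 1, 14, 17, 24]
Partition 4: pivot=14 at index 3 -> [-7, -3, 1, 14, 17, 24]


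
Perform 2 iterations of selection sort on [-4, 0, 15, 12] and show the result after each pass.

Pass 1: Select minimum -4 at index 0, swap -> [-4, 0, 15, 12]
Pass 2: Select minimum 0 at index 1, swap -> [-4, 0, 15, 12]


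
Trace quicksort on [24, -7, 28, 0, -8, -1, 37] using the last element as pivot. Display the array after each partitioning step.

Partition 1: pivot=37 at index 6 -> [24, -7, 28, 0, -8, -1, 37]
Partition 2: pivot=-1 at index 2 -> [-7, -8, -1, 0, 24, 28, 37]
Partition 3: pivot=-8 at index 0 -> [-8, -7, -1, 0, 24, 28, 37]
Partition 4: pivot=28 at index 5 -> [-8, -7, -1, 0, 24, 28, 37]
Partition 5: pivot=24 at index 4 -> [-8, -7, -1, 0, 24, 28, 37]


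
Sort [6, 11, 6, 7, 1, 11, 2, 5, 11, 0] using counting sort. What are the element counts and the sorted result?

Count array: [1, 1, 1, 0, 0, 1, 2, 1, 0, 0, 0, 3]
(count[i] = number of elements equal to i)
Cumulative count: [1, 2, 3, 3, 3, 4, 6, 7, 7, 7, 7, 10]
Sorted: [0, 1, 2, 5, 6, 6, 7, 11, 11, 11]


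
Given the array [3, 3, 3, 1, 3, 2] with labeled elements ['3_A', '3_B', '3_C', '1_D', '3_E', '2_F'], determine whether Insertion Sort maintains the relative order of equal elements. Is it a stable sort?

Trace Insertion Sort on the labeled array (the key is the number; the letter only tracks identity):
  Insert 3_B at index 1: [3_A, 3_B, 3_C, 1_D, 3_E, 2_F]
  Insert 3_C at index 2: [3_A, 3_B, 3_C, 1_D, 3_E, 2_F]
  Insert 1_D at index 0: [1_D, 3_A, 3_B, 3_C, 3_E, 2_F]
  Insert 3_E at index 4: [1_D, 3_A, 3_B, 3_C, 3_E, 2_F]
  Insert 2_F at index 1: [1_D, 2_F, 3_A, 3_B, 3_C, 3_E]
Final order: [1_D, 2_F, 3_A, 3_B, 3_C, 3_E]
Equal keys:
  value 3: originally 3_A, 3_B, 3_C, 3_E; after sorting 3_A, 3_B, 3_C, 3_E -> order preserved
All equal keys kept their original relative order. Insertion Sort is stable: elements are shifted only while they are strictly greater than the key, so a key is inserted after any equal elements already placed.
Answer: Stable


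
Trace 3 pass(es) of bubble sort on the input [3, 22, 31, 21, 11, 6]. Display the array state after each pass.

After pass 1: [3, 22, 21, 11, 6, 31] (3 swaps)
After pass 2: [3, 21, 11, 6, 22, 31] (3 swaps)
After pass 3: [3, 11, 6, 21, 22, 31] (2 swaps)
Total swaps: 8


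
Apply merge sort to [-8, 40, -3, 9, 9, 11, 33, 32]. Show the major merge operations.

Divide and conquer:
  Merge [-8] + [40] -> [-8, 40]
  Merge [-3] + [9] -> [-3, 9]
  Merge [-8, 40] + [-3, 9] -> [-8, -3, 9, 40]
  Merge [9] + [11] -> [9, 11]
  Merge [33] + [32] -> [32, 33]
  Merge [9, 11] + [32, 33] -> [9, 11, 32, 33]
  Merge [-8, -3, 9, 40] + [9, 11, 32, 33] -> [-8, -3, 9, 9, 11, 32, 33, 40]


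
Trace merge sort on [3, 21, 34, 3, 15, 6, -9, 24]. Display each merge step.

Divide and conquer:
  Merge [3] + [21] -> [3, 21]
  Merge [34] + [3] -> [3, 34]
  Merge [3, 21] + [3, 34] -> [3, 3, 21, 34]
  Merge [15] + [6] -> [6, 15]
  Merge [-9] + [24] -> [-9, 24]
  Merge [6, 15] + [-9, 24] -> [-9, 6, 15, 24]
  Merge [3, 3, 21, 34] + [-9, 6, 15, 24] -> [-9, 3, 3, 6, 15, 21, 24, 34]


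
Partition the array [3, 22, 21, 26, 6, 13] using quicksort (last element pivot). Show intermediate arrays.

Partition 1: pivot=13 at index 2 -> [3, 6, 13, 26, 22, 21]
Partition 2: pivot=6 at index 1 -> [3, 6, 13, 26, 22, 21]
Partition 3: pivot=21 at index 3 -> [3, 6, 13, 21, 22, 26]
Partition 4: pivot=26 at index 5 -> [3, 6, 13, 21, 22, 26]


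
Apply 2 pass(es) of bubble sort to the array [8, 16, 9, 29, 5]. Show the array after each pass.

After pass 1: [8, 9, 16, 5, 29] (2 swaps)
After pass 2: [8, 9, 5, 16, 29] (1 swaps)
Total swaps: 3


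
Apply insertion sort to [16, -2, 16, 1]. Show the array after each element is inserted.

First element 16 is already 'sorted'
Insert -2: shifted 1 elements -> [-2, 16, 16, 1]
Insert 16: shifted 0 elements -> [-2, 16, 16, 1]
Insert 1: shifted 2 elements -> [-2, 1, 16, 16]


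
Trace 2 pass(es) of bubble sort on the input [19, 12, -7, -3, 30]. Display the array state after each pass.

After pass 1: [12, -7, -3, 19, 30] (3 swaps)
After pass 2: [-7, -3, 12, 19, 30] (2 swaps)
Total swaps: 5


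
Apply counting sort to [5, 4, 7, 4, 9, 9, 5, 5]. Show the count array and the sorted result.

Count array: [0, 0, 0, 0, 2, 3, 0, 1, 0, 2]
(count[i] = number of elements equal to i)
Cumulative count: [0, 0, 0, 0, 2, 5, 5, 6, 6, 8]
Sorted: [4, 4, 5, 5, 5, 7, 9, 9]


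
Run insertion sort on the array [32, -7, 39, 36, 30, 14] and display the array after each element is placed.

First element 32 is already 'sorted'
Insert -7: shifted 1 elements -> [-7, 32, 39, 36, 30, 14]
Insert 39: shifted 0 elements -> [-7, 32, 39, 36, 30, 14]
Insert 36: shifted 1 elements -> [-7, 32, 36, 39, 30, 14]
Insert 30: shifted 3 elements -> [-7, 30, 32, 36, 39, 14]
Insert 14: shifted 4 elements -> [-7, 14, 30, 32, 36, 39]


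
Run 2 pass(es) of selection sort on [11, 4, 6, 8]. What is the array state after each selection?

Pass 1: Select minimum 4 at index 1, swap -> [4, 11, 6, 8]
Pass 2: Select minimum 6 at index 2, swap -> [4, 6, 11, 8]


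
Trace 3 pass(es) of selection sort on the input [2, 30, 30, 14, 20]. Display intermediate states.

Pass 1: Select minimum 2 at index 0, swap -> [2, 30, 30, 14, 20]
Pass 2: Select minimum 14 at index 3, swap -> [2, 14, 30, 30, 20]
Pass 3: Select minimum 20 at index 4, swap -> [2, 14, 20, 30, 30]


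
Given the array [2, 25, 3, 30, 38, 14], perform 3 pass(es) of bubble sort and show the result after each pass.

After pass 1: [2, 3, 25, 30, 14, 38] (2 swaps)
After pass 2: [2, 3, 25, 14, 30, 38] (1 swaps)
After pass 3: [2, 3, 14, 25, 30, 38] (1 swaps)
Total swaps: 4


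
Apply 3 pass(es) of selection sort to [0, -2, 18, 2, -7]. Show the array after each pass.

Pass 1: Select minimum -7 at index 4, swap -> [-7, -2, 18, 2, 0]
Pass 2: Select minimum -2 at index 1, swap -> [-7, -2, 18, 2, 0]
Pass 3: Select minimum 0 at index 4, swap -> [-7, -2, 0, 2, 18]


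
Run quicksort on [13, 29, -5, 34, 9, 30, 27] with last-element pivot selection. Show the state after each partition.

Partition 1: pivot=27 at index 3 -> [13, -5, 9, 27, 29, 30, 34]
Partition 2: pivot=9 at index 1 -> [-5, 9, 13, 27, 29, 30, 34]
Partition 3: pivot=34 at index 6 -> [-5, 9, 13, 27, 29, 30, 34]
Partition 4: pivot=30 at index 5 -> [-5, 9, 13, 27, 29, 30, 34]
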